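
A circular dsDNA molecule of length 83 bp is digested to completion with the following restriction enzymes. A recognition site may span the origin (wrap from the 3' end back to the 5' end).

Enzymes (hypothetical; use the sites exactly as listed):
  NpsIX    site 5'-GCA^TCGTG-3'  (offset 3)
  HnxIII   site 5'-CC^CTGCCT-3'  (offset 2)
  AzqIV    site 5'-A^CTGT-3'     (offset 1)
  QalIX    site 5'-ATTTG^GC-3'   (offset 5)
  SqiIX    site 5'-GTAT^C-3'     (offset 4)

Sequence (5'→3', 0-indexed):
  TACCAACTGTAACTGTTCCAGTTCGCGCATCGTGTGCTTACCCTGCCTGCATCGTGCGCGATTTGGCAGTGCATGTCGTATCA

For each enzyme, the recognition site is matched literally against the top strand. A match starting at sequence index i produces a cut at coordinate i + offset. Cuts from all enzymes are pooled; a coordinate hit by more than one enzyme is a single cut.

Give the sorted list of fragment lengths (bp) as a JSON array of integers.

Site scan:
  NpsIX GCATCGTG/3: at [26, 48] ⇒ [29, 51]
  HnxIII CCCTGCCT/2: at [40] ⇒ [42]
  AzqIV ACTGT/1: at [5, 11] ⇒ [6, 12]
  QalIX ATTTGGC/5: at [60] ⇒ [65]
  SqiIX GTATC/4: at [77] ⇒ [81]

Pooled cuts: [6, 12, 29, 42, 51, 65, 81]

Fragment lengths:
  6→12: 6 bp
  12→29: 17 bp
  29→42: 13 bp
  42→51: 9 bp
  51→65: 14 bp
  65→81: 16 bp
  81→6 (wrap): 83-81+6 = 8 bp

[6,8,9,13,14,16,17]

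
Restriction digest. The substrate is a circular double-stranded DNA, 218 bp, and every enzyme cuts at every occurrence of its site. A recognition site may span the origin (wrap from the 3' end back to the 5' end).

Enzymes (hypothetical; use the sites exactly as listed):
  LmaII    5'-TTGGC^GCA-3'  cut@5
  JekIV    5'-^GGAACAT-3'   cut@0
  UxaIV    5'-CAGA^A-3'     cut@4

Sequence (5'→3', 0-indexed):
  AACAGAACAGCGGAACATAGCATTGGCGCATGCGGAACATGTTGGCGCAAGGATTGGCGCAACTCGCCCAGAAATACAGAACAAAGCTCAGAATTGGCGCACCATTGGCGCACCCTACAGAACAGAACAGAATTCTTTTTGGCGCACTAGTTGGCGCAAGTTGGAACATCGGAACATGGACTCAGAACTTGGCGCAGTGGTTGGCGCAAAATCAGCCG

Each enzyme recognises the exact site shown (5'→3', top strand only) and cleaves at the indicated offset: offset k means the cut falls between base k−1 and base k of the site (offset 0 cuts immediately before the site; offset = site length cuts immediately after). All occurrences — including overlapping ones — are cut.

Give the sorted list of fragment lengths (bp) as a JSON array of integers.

[5,5,5,6,6,7,7,8,8,11,12,12,12,12,12,12,13,14,16,16,19]

Site scan:
  LmaII (TTGGCGCA, off=5): starts [22, 41, 53, 93, 104, 138, 150, 188, 200] → cuts [27, 46, 58, 98, 109, 143, 155, 193, 205]
  JekIV (GGAACAT, off=0): starts [11, 33, 162, 170] → cuts [11, 33, 162, 170]
  UxaIV (CAGAA, off=4): starts [2, 68, 76, 88, 117, 122, 127, 182] → cuts [6, 72, 80, 92, 121, 126, 131, 186]

Pooled cuts: [6, 11, 27, 33, 46, 58, 72, 80, 92, 98, 109, 121, 126, 131, 143, 155, 162, 170, 186, 193, 205]

Fragments:
  6→11: 5 bp
  11→27: 16 bp
  27→33: 6 bp
  33→46: 13 bp
  46→58: 12 bp
  58→72: 14 bp
  72→80: 8 bp
  80→92: 12 bp
  92→98: 6 bp
  98→109: 11 bp
  109→121: 12 bp
  121→126: 5 bp
  126→131: 5 bp
  131→143: 12 bp
  143→155: 12 bp
  155→162: 7 bp
  162→170: 8 bp
  170→186: 16 bp
  186→193: 7 bp
  193→205: 12 bp
  205→6 (wrap): 218-205+6 = 19 bp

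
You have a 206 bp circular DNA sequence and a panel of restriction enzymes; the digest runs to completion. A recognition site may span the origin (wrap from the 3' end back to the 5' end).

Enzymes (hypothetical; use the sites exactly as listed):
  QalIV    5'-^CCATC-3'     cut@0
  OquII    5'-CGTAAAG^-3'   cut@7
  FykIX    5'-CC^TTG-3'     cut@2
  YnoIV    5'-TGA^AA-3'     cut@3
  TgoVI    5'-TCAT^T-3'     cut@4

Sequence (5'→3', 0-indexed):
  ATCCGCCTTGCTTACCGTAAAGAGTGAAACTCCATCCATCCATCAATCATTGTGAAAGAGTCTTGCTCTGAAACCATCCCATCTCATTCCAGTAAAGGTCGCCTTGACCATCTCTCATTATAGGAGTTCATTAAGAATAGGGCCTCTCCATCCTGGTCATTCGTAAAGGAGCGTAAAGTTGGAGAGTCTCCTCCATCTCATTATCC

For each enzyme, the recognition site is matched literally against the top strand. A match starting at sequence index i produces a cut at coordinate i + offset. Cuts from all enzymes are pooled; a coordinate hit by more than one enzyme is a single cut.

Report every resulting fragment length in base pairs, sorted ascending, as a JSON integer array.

Per-enzyme occurrences:
  QalIV (CCATC, off=0): starts [31, 35, 39, 73, 78, 107, 147, 192, 204] → cuts [31, 35, 39, 73, 78, 107, 147, 192, 204]
  OquII (CGTAAAG, off=7): starts [15, 161, 171] → cuts [22, 168, 178]
  FykIX (CCTTG, off=2): starts [5, 101] → cuts [7, 103]
  YnoIV (TGAAA, off=3): starts [24, 52, 68] → cuts [27, 55, 71]
  TgoVI (TCATT, off=4): starts [46, 83, 114, 127, 156, 197] → cuts [50, 87, 118, 131, 160, 201]

All cut coordinates (distinct, sorted): [7, 22, 27, 31, 35, 39, 50, 55, 71, 73, 78, 87, 103, 107, 118, 131, 147, 160, 168, 178, 192, 201, 204]

Fragment lengths:
  7→22: 15 bp
  22→27: 5 bp
  27→31: 4 bp
  31→35: 4 bp
  35→39: 4 bp
  39→50: 11 bp
  50→55: 5 bp
  55→71: 16 bp
  71→73: 2 bp
  73→78: 5 bp
  78→87: 9 bp
  87→103: 16 bp
  103→107: 4 bp
  107→118: 11 bp
  118→131: 13 bp
  131→147: 16 bp
  147→160: 13 bp
  160→168: 8 bp
  168→178: 10 bp
  178→192: 14 bp
  192→201: 9 bp
  201→204: 3 bp
  204→7 (wrap): 206-204+7 = 9 bp

[2,3,4,4,4,4,5,5,5,8,9,9,9,10,11,11,13,13,14,15,16,16,16]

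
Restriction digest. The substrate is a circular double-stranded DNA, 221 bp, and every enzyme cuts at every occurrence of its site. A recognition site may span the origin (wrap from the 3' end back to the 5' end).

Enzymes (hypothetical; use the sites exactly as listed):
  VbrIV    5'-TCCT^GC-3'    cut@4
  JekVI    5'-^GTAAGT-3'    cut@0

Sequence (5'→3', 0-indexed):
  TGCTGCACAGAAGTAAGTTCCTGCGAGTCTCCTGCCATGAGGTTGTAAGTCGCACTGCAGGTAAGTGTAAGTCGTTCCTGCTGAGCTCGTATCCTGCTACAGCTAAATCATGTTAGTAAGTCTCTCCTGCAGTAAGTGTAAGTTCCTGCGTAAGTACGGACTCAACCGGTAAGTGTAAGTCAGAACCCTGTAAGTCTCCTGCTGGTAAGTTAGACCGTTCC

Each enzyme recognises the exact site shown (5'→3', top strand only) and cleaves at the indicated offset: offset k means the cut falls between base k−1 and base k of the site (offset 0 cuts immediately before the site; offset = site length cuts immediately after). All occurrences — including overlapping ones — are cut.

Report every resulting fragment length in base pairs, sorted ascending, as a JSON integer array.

[2,3,4,6,6,6,10,10,11,11,11,11,13,13,15,16,16,18,19,20]

Per-enzyme occurrences:
  VbrIV (TCCTGC, off=4): starts [18, 29, 75, 91, 124, 143, 196, 218] → cuts [1, 22, 33, 79, 95, 128, 147, 200]
  JekVI (GTAAGT, off=0): starts [12, 44, 60, 66, 115, 131, 137, 149, 168, 174, 189, 204] → cuts [12, 44, 60, 66, 115, 131, 137, 149, 168, 174, 189, 204]

All cut coordinates (distinct, sorted): [1, 12, 22, 33, 44, 60, 66, 79, 95, 115, 128, 131, 137, 147, 149, 168, 174, 189, 200, 204]

Fragments:
  1→12: 11 bp
  12→22: 10 bp
  22→33: 11 bp
  33→44: 11 bp
  44→60: 16 bp
  60→66: 6 bp
  66→79: 13 bp
  79→95: 16 bp
  95→115: 20 bp
  115→128: 13 bp
  128→131: 3 bp
  131→137: 6 bp
  137→147: 10 bp
  147→149: 2 bp
  149→168: 19 bp
  168→174: 6 bp
  174→189: 15 bp
  189→200: 11 bp
  200→204: 4 bp
  204→1 (wrap): 221-204+1 = 18 bp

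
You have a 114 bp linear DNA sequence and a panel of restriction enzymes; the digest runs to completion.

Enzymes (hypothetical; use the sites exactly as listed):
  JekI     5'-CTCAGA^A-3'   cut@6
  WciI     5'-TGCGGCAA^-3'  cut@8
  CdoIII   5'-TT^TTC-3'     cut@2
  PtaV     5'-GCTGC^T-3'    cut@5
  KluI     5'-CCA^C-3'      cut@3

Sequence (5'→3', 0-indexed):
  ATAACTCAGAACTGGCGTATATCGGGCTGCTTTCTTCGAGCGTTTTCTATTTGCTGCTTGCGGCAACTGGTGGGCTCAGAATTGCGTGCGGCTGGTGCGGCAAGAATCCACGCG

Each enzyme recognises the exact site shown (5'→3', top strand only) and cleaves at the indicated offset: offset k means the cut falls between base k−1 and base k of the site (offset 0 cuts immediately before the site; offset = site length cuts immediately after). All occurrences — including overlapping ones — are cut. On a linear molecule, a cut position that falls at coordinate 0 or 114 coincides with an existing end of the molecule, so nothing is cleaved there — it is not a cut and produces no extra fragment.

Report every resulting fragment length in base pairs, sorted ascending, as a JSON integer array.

Site scan:
  JekI CTCAGAA/6: at [4, 74] ⇒ [10, 80]
  WciI TGCGGCAA/8: at [58, 95] ⇒ [66, 103]
  CdoIII TTTTC/2: at [42] ⇒ [44]
  PtaV GCTGCT/5: at [25, 52] ⇒ [30, 57]
  KluI CCAC/3: at [107] ⇒ [110]

All cut coordinates (distinct, sorted): [10, 30, 44, 57, 66, 80, 103, 110]

Fragments:
  [0,10): 10 bp
  [10,30): 20 bp
  [30,44): 14 bp
  [44,57): 13 bp
  [57,66): 9 bp
  [66,80): 14 bp
  [80,103): 23 bp
  [103,110): 7 bp
  [110,114): 4 bp

[4,7,9,10,13,14,14,20,23]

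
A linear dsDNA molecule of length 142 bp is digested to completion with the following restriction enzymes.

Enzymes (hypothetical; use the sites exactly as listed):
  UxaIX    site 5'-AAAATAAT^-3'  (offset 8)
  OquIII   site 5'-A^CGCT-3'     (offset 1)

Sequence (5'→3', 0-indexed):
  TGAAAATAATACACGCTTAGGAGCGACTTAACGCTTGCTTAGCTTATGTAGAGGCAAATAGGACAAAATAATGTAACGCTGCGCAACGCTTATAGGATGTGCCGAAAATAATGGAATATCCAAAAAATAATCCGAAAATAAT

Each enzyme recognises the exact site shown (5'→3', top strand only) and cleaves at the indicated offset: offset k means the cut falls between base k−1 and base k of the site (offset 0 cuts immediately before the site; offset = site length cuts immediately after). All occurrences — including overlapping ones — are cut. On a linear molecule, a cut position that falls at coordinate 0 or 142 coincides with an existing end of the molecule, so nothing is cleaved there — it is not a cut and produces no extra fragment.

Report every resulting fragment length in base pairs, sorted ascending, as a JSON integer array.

[3,4,10,10,11,18,19,26,41]

Site scan:
  UxaIX AAAATAAT/8: at [2, 64, 104, 123, 134] ⇒ [10, 72, 112, 131] (position 142 is a terminus of the linear molecule — no cut)
  OquIII ACGCT/1: at [12, 30, 75, 85] ⇒ [13, 31, 76, 86]

Pooled cuts: [10, 13, 31, 72, 76, 86, 112, 131]

Fragment lengths:
  [0,10): 10 bp
  [10,13): 3 bp
  [13,31): 18 bp
  [31,72): 41 bp
  [72,76): 4 bp
  [76,86): 10 bp
  [86,112): 26 bp
  [112,131): 19 bp
  [131,142): 11 bp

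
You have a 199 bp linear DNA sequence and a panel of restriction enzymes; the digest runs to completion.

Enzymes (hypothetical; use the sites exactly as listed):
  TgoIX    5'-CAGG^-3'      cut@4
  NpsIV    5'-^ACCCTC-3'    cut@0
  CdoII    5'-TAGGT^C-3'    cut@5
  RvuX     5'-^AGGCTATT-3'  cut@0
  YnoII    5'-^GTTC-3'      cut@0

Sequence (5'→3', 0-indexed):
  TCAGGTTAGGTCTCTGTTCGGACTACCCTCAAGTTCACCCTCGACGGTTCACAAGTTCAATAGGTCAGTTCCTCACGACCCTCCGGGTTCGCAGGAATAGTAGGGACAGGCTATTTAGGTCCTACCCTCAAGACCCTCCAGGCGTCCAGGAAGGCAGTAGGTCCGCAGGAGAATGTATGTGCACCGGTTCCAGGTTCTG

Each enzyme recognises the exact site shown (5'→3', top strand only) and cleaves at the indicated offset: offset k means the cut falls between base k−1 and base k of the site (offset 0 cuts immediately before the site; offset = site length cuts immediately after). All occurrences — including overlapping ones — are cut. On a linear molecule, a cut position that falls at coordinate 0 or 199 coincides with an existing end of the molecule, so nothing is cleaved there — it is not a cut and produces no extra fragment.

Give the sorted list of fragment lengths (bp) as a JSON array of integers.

[1,2,3,3,4,4,5,5,6,7,7,8,8,8,9,9,9,9,10,10,10,10,11,12,12,17]

Site scan:
  TgoIX CAGG/4: at [1, 91, 106, 138, 146, 165, 190] ⇒ [5, 95, 110, 142, 150, 169, 194]
  NpsIV ACCCTC/0: at [24, 36, 77, 123, 132] ⇒ [24, 36, 77, 123, 132]
  CdoII TAGGTC/5: at [6, 60, 115, 157] ⇒ [11, 65, 120, 162]
  RvuX AGGCTATT/0: at [107] ⇒ [107]
  YnoII GTTC/0: at [15, 32, 46, 54, 67, 86, 186, 193] ⇒ [15, 32, 46, 54, 67, 86, 186, 193]

All cut coordinates (distinct, sorted): [5, 11, 15, 24, 32, 36, 46, 54, 65, 67, 77, 86, 95, 107, 110, 120, 123, 132, 142, 150, 162, 169, 186, 193, 194]

Fragments:
  [0,5): 5 bp
  [5,11): 6 bp
  [11,15): 4 bp
  [15,24): 9 bp
  [24,32): 8 bp
  [32,36): 4 bp
  [36,46): 10 bp
  [46,54): 8 bp
  [54,65): 11 bp
  [65,67): 2 bp
  [67,77): 10 bp
  [77,86): 9 bp
  [86,95): 9 bp
  [95,107): 12 bp
  [107,110): 3 bp
  [110,120): 10 bp
  [120,123): 3 bp
  [123,132): 9 bp
  [132,142): 10 bp
  [142,150): 8 bp
  [150,162): 12 bp
  [162,169): 7 bp
  [169,186): 17 bp
  [186,193): 7 bp
  [193,194): 1 bp
  [194,199): 5 bp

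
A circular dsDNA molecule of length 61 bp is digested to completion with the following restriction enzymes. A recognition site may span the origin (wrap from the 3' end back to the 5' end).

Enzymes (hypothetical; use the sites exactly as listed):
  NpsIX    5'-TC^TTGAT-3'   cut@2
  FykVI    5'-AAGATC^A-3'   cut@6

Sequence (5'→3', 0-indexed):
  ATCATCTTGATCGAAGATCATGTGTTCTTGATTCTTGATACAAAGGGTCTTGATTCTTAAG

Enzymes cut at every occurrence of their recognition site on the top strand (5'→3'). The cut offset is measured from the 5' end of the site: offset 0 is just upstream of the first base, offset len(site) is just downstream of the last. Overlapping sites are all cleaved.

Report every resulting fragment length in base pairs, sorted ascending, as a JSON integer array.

[3,7,8,13,15,15]

Per-enzyme occurrences:
  NpsIX (TCTTGAT, off=2): starts [4, 25, 32, 47] → cuts [6, 27, 34, 49]
  FykVI (AAGATCA, off=6): starts [13, 58] → cuts [3, 19]

Pooled cuts: [3, 6, 19, 27, 34, 49]

Fragment lengths:
  3→6: 3 bp
  6→19: 13 bp
  19→27: 8 bp
  27→34: 7 bp
  34→49: 15 bp
  49→3 (wrap): 61-49+3 = 15 bp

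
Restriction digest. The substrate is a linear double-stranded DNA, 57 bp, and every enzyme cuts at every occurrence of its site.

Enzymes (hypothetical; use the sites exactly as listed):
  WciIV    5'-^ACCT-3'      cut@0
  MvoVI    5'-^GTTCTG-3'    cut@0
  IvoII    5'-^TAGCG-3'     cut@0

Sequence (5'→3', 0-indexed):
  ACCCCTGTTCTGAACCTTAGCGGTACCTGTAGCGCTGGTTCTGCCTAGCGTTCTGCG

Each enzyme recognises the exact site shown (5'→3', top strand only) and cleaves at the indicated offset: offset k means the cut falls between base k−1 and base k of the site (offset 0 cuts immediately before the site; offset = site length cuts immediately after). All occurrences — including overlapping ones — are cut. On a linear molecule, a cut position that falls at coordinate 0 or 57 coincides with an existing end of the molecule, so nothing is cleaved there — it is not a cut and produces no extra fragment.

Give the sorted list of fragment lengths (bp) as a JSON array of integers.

[4,4,5,6,7,7,8,8,8]

Site scan:
  WciIV ACCT/0: at [13, 24] ⇒ [13, 24]
  MvoVI GTTCTG/0: at [6, 37, 49] ⇒ [6, 37, 49]
  IvoII TAGCG/0: at [17, 29, 45] ⇒ [17, 29, 45]

All cut coordinates (distinct, sorted): [6, 13, 17, 24, 29, 37, 45, 49]

Fragment lengths:
  [0,6): 6 bp
  [6,13): 7 bp
  [13,17): 4 bp
  [17,24): 7 bp
  [24,29): 5 bp
  [29,37): 8 bp
  [37,45): 8 bp
  [45,49): 4 bp
  [49,57): 8 bp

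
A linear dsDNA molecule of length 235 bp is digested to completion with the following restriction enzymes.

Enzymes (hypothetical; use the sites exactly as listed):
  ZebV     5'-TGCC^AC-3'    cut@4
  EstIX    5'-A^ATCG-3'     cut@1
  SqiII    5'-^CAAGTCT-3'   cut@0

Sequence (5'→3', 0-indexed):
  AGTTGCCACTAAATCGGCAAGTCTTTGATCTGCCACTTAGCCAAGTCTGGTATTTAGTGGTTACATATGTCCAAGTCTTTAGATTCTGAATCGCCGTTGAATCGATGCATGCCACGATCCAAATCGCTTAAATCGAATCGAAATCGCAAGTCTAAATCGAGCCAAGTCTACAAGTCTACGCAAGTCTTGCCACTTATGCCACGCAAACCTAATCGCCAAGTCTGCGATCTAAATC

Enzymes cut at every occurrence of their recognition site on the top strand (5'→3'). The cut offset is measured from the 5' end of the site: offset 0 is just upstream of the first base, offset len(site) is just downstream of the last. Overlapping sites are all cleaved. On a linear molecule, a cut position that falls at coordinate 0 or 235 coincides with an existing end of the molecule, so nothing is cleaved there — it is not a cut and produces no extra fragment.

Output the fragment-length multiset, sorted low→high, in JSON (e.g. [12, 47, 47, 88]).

[4,5,5,5,5,6,7,7,7,8,9,9,9,9,10,11,11,11,13,17,18,19,30]

Site scan:
  ZebV TGCCAC/4: at [3, 30, 109, 187, 196] ⇒ [7, 34, 113, 191, 200]
  EstIX AATCG/1: at [11, 88, 99, 121, 130, 135, 141, 154, 210] ⇒ [12, 89, 100, 122, 131, 136, 142, 155, 211]
  SqiII CAAGTCT/0: at [17, 41, 71, 146, 162, 170, 180, 216] ⇒ [17, 41, 71, 146, 162, 170, 180, 216]

Pooled cuts: [7, 12, 17, 34, 41, 71, 89, 100, 113, 122, 131, 136, 142, 146, 155, 162, 170, 180, 191, 200, 211, 216]

Fragment lengths:
  [0,7): 7 bp
  [7,12): 5 bp
  [12,17): 5 bp
  [17,34): 17 bp
  [34,41): 7 bp
  [41,71): 30 bp
  [71,89): 18 bp
  [89,100): 11 bp
  [100,113): 13 bp
  [113,122): 9 bp
  [122,131): 9 bp
  [131,136): 5 bp
  [136,142): 6 bp
  [142,146): 4 bp
  [146,155): 9 bp
  [155,162): 7 bp
  [162,170): 8 bp
  [170,180): 10 bp
  [180,191): 11 bp
  [191,200): 9 bp
  [200,211): 11 bp
  [211,216): 5 bp
  [216,235): 19 bp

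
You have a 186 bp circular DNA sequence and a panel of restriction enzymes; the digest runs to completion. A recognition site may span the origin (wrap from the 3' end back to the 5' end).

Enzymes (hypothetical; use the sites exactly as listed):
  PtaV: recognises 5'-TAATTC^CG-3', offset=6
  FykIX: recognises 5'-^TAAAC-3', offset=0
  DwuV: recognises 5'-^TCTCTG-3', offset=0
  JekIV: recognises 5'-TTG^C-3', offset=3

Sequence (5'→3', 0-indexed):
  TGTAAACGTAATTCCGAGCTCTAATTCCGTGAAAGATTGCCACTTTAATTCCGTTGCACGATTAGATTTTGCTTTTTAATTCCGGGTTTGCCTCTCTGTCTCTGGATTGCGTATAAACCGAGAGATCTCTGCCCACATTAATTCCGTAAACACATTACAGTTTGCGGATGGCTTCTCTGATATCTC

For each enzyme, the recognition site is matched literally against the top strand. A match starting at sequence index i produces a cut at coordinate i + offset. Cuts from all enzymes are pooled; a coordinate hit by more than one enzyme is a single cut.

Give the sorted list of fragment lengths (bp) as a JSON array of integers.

[2,2,4,5,6,6,8,9,9,11,11,12,12,12,12,13,15,18,19]

Scan for sites:
  PtaV TAATTCCG/6: at [8, 21, 45, 76, 138] ⇒ [14, 27, 51, 82, 144]
  FykIX TAAAC/0: at [2, 113, 146] ⇒ [2, 113, 146]
  DwuV TCTCTG/0: at [92, 98, 125, 173, 182] ⇒ [92, 98, 125, 173, 182]
  JekIV TTGC/3: at [36, 53, 68, 87, 106, 161] ⇒ [39, 56, 71, 90, 109, 164]

Pooled cuts: [2, 14, 27, 39, 51, 56, 71, 82, 90, 92, 98, 109, 113, 125, 144, 146, 164, 173, 182]

Fragment lengths:
  2→14: 12 bp
  14→27: 13 bp
  27→39: 12 bp
  39→51: 12 bp
  51→56: 5 bp
  56→71: 15 bp
  71→82: 11 bp
  82→90: 8 bp
  90→92: 2 bp
  92→98: 6 bp
  98→109: 11 bp
  109→113: 4 bp
  113→125: 12 bp
  125→144: 19 bp
  144→146: 2 bp
  146→164: 18 bp
  164→173: 9 bp
  173→182: 9 bp
  182→2 (wrap): 186-182+2 = 6 bp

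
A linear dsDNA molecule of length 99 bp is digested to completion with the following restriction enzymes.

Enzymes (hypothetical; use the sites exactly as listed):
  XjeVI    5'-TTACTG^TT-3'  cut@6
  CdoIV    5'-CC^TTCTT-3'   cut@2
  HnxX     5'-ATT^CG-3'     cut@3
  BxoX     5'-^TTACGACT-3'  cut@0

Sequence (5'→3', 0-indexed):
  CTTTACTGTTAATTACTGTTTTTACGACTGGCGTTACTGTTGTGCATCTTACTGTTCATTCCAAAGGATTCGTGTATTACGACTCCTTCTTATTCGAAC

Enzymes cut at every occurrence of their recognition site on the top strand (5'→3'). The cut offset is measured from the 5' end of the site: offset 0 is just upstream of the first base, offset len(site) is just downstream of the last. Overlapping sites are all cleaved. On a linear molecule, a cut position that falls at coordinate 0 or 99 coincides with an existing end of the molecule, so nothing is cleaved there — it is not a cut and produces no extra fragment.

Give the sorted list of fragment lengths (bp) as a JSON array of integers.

[3,5,6,8,8,10,10,15,16,18]

Per-enzyme occurrences:
  XjeVI (TTACTGTT, off=6): starts [2, 12, 33, 48] → cuts [8, 18, 39, 54]
  CdoIV (CCTTCTT, off=2): starts [84] → cuts [86]
  HnxX (ATTCG, off=3): starts [67, 91] → cuts [70, 94]
  BxoX (TTACGACT, off=0): starts [21, 76] → cuts [21, 76]

Pooled cuts: [8, 18, 21, 39, 54, 70, 76, 86, 94]

Fragment lengths:
  [0,8): 8 bp
  [8,18): 10 bp
  [18,21): 3 bp
  [21,39): 18 bp
  [39,54): 15 bp
  [54,70): 16 bp
  [70,76): 6 bp
  [76,86): 10 bp
  [86,94): 8 bp
  [94,99): 5 bp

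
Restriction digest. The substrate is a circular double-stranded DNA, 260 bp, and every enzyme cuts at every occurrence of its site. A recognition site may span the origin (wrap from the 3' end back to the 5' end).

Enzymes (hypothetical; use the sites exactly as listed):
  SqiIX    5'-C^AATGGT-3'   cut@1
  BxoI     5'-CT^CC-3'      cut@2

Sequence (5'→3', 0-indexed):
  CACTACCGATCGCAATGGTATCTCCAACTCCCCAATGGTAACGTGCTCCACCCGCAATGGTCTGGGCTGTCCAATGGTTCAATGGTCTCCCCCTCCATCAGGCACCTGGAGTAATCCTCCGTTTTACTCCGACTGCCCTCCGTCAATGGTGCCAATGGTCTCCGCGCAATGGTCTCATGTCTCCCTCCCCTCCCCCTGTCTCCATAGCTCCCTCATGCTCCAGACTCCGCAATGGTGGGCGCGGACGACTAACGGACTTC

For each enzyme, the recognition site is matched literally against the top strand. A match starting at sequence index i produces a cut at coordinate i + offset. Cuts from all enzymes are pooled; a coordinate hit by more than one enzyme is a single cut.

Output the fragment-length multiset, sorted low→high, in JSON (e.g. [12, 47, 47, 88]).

[4,4,4,5,5,6,6,6,7,8,8,8,8,8,9,10,10,10,10,11,14,15,17,24,43]

Per-enzyme occurrences:
  SqiIX CAATGGT/1: at [12, 32, 54, 71, 79, 143, 152, 166, 229] ⇒ [13, 33, 55, 72, 80, 144, 153, 167, 230]
  BxoI CTCC/2: at [21, 27, 45, 86, 92, 116, 126, 137, 159, 180, 184, 189, 199, 207, 217, 224] ⇒ [23, 29, 47, 88, 94, 118, 128, 139, 161, 182, 186, 191, 201, 209, 219, 226]

All cut coordinates (distinct, sorted): [13, 23, 29, 33, 47, 55, 72, 80, 88, 94, 118, 128, 139, 144, 153, 161, 167, 182, 186, 191, 201, 209, 219, 226, 230]

Fragments:
  13→23: 10 bp
  23→29: 6 bp
  29→33: 4 bp
  33→47: 14 bp
  47→55: 8 bp
  55→72: 17 bp
  72→80: 8 bp
  80→88: 8 bp
  88→94: 6 bp
  94→118: 24 bp
  118→128: 10 bp
  128→139: 11 bp
  139→144: 5 bp
  144→153: 9 bp
  153→161: 8 bp
  161→167: 6 bp
  167→182: 15 bp
  182→186: 4 bp
  186→191: 5 bp
  191→201: 10 bp
  201→209: 8 bp
  209→219: 10 bp
  219→226: 7 bp
  226→230: 4 bp
  230→13 (wrap): 260-230+13 = 43 bp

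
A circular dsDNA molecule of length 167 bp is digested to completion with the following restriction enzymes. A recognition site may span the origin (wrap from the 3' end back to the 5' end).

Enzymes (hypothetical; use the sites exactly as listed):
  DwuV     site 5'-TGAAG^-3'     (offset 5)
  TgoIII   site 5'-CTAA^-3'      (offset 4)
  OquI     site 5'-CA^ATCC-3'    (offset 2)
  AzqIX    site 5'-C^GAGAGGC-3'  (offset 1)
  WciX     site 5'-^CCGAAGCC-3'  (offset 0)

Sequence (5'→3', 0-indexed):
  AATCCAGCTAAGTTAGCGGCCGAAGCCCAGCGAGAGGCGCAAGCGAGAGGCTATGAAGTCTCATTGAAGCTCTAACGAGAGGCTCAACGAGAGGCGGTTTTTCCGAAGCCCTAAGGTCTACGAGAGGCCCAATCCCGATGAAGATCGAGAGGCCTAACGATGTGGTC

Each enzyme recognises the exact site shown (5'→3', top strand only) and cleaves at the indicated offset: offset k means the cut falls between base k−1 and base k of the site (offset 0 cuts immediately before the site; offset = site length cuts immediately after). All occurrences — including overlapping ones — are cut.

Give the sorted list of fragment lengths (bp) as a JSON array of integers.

Per-enzyme occurrences:
  DwuV TGAAG/5: at [53, 64, 138] ⇒ [58, 69, 143]
  TgoIII CTAA/4: at [7, 71, 110, 153] ⇒ [11, 75, 114, 157]
  OquI CAATCC/2: at [129, 166] ⇒ [1, 131]
  AzqIX CGAGAGGC/1: at [30, 43, 75, 87, 120, 145] ⇒ [31, 44, 76, 88, 121, 146]
  WciX CCGAAGCC/0: at [19, 102] ⇒ [19, 102]

All cut coordinates (distinct, sorted): [1, 11, 19, 31, 44, 58, 69, 75, 76, 88, 102, 114, 121, 131, 143, 146, 157]

Fragments:
  1→11: 10 bp
  11→19: 8 bp
  19→31: 12 bp
  31→44: 13 bp
  44→58: 14 bp
  58→69: 11 bp
  69→75: 6 bp
  75→76: 1 bp
  76→88: 12 bp
  88→102: 14 bp
  102→114: 12 bp
  114→121: 7 bp
  121→131: 10 bp
  131→143: 12 bp
  143→146: 3 bp
  146→157: 11 bp
  157→1 (wrap): 167-157+1 = 11 bp

[1,3,6,7,8,10,10,11,11,11,12,12,12,12,13,14,14]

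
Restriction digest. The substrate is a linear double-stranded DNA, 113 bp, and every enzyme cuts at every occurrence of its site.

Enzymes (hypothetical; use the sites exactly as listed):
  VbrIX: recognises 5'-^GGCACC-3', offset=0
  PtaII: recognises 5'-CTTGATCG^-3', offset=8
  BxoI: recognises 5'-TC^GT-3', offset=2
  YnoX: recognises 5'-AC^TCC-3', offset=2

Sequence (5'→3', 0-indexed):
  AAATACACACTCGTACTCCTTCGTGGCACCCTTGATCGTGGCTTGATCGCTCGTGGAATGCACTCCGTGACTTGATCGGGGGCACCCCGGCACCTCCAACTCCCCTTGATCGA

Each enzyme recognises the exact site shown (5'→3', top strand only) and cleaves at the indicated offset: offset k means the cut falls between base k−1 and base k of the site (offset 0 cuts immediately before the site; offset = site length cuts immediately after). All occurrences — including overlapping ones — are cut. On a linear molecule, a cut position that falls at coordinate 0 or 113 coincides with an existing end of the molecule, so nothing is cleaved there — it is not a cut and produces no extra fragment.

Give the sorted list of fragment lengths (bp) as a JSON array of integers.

[1,1,2,2,3,4,6,8,11,11,12,12,12,13,15]

Per-enzyme occurrences:
  VbrIX GGCACC/0: at [24, 80, 88] ⇒ [24, 80, 88]
  PtaII CTTGATCG/8: at [30, 41, 70, 104] ⇒ [38, 49, 78, 112]
  BxoI TCGT/2: at [10, 20, 35, 50] ⇒ [12, 22, 37, 52]
  YnoX ACTCC/2: at [14, 61, 98] ⇒ [16, 63, 100]

All cut coordinates (distinct, sorted): [12, 16, 22, 24, 37, 38, 49, 52, 63, 78, 80, 88, 100, 112]

Fragments:
  [0,12): 12 bp
  [12,16): 4 bp
  [16,22): 6 bp
  [22,24): 2 bp
  [24,37): 13 bp
  [37,38): 1 bp
  [38,49): 11 bp
  [49,52): 3 bp
  [52,63): 11 bp
  [63,78): 15 bp
  [78,80): 2 bp
  [80,88): 8 bp
  [88,100): 12 bp
  [100,112): 12 bp
  [112,113): 1 bp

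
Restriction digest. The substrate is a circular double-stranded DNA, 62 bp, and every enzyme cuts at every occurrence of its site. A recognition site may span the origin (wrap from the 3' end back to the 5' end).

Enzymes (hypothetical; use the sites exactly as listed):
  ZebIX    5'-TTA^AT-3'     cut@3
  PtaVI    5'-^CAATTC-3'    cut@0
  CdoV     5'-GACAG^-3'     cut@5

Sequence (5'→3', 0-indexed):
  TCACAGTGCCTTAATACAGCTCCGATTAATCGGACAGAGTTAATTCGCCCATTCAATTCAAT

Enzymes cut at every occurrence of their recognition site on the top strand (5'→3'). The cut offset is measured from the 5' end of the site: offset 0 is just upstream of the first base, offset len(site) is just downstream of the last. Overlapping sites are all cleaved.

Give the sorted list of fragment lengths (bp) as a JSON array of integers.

Site scan:
  ZebIX (TTAAT, off=3): starts [10, 25, 39] → cuts [13, 28, 42]
  PtaVI (CAATTC, off=0): starts [53, 58] → cuts [53, 58]
  CdoV (GACAG, off=5): starts [32] → cuts [37]

Pooled cuts: [13, 28, 37, 42, 53, 58]

Fragments:
  13→28: 15 bp
  28→37: 9 bp
  37→42: 5 bp
  42→53: 11 bp
  53→58: 5 bp
  58→13 (wrap): 62-58+13 = 17 bp

[5,5,9,11,15,17]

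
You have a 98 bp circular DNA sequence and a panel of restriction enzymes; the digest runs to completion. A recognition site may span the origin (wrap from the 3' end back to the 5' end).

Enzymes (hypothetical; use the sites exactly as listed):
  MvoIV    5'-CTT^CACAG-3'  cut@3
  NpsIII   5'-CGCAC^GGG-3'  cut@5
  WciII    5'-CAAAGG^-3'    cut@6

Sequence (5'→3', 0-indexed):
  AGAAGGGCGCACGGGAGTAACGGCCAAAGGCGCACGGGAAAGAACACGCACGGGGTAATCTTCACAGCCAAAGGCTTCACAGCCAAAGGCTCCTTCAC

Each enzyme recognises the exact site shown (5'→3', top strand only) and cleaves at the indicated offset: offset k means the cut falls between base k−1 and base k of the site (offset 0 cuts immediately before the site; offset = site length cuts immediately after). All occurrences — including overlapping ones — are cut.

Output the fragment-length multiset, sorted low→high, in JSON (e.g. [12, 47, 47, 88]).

Per-enzyme occurrences:
  MvoIV CTTCACAG/3: at [59, 74, 92] ⇒ [62, 77, 95]
  NpsIII CGCACGGG/5: at [7, 30, 46] ⇒ [12, 35, 51]
  WciII CAAAGG/6: at [24, 68, 83] ⇒ [30, 74, 89]

Pooled cuts: [12, 30, 35, 51, 62, 74, 77, 89, 95]

Fragment lengths:
  12→30: 18 bp
  30→35: 5 bp
  35→51: 16 bp
  51→62: 11 bp
  62→74: 12 bp
  74→77: 3 bp
  77→89: 12 bp
  89→95: 6 bp
  95→12 (wrap): 98-95+12 = 15 bp

[3,5,6,11,12,12,15,16,18]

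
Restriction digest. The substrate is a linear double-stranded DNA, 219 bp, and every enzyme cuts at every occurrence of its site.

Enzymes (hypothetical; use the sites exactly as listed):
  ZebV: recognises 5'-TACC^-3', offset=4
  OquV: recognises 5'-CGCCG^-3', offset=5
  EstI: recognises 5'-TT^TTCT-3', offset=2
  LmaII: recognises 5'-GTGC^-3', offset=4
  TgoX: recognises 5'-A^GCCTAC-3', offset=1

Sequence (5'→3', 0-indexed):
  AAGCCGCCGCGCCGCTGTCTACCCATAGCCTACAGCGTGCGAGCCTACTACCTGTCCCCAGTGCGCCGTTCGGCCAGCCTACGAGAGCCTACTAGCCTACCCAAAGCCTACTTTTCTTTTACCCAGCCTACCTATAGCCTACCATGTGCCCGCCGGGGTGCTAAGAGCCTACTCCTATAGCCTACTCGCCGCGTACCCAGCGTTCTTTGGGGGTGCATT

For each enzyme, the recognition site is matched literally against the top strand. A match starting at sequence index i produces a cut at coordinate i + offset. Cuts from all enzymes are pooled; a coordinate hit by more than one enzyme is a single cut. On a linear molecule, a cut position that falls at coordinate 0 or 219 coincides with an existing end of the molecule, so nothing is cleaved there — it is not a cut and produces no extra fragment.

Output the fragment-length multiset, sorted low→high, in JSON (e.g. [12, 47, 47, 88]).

[2,2,3,4,4,4,4,5,5,6,6,6,6,7,7,7,8,8,8,9,9,10,10,10,12,12,13,13,19]

Site scan:
  ZebV TACC/4: at [19, 48, 97, 119, 128, 139, 193] ⇒ [23, 52, 101, 123, 132, 143, 197]
  OquV CGCCG/5: at [4, 9, 63, 150, 186] ⇒ [9, 14, 68, 155, 191]
  EstI TTTTCT/2: at [111] ⇒ [113]
  LmaII GTGC/4: at [36, 60, 145, 157, 212] ⇒ [40, 64, 149, 161, 216]
  TgoX AGCCTAC/1: at [26, 41, 75, 85, 93, 104, 124, 135, 165, 178] ⇒ [27, 42, 76, 86, 94, 105, 125, 136, 166, 179]

Pooled cuts: [9, 14, 23, 27, 40, 42, 52, 64, 68, 76, 86, 94, 101, 105, 113, 123, 125, 132, 136, 143, 149, 155, 161, 166, 179, 191, 197, 216]

Fragment lengths:
  [0,9): 9 bp
  [9,14): 5 bp
  [14,23): 9 bp
  [23,27): 4 bp
  [27,40): 13 bp
  [40,42): 2 bp
  [42,52): 10 bp
  [52,64): 12 bp
  [64,68): 4 bp
  [68,76): 8 bp
  [76,86): 10 bp
  [86,94): 8 bp
  [94,101): 7 bp
  [101,105): 4 bp
  [105,113): 8 bp
  [113,123): 10 bp
  [123,125): 2 bp
  [125,132): 7 bp
  [132,136): 4 bp
  [136,143): 7 bp
  [143,149): 6 bp
  [149,155): 6 bp
  [155,161): 6 bp
  [161,166): 5 bp
  [166,179): 13 bp
  [179,191): 12 bp
  [191,197): 6 bp
  [197,216): 19 bp
  [216,219): 3 bp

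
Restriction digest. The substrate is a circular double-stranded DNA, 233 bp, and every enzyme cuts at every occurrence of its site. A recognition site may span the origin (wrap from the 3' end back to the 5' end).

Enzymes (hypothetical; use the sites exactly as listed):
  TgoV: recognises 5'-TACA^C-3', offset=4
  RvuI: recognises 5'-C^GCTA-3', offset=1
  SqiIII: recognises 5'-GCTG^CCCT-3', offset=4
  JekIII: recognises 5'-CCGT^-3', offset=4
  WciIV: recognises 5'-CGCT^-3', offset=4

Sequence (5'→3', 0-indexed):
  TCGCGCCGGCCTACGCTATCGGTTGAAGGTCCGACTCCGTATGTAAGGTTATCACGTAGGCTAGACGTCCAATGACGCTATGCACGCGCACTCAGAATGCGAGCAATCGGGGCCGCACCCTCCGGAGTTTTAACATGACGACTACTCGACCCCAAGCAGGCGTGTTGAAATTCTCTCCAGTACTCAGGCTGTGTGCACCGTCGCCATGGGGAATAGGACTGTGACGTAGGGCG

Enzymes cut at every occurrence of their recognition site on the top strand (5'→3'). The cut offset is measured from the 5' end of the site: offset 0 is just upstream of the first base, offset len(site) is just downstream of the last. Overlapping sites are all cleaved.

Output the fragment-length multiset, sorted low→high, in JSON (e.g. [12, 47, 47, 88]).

[3,3,23,36,46,122]

Per-enzyme occurrences:
  TgoV (TACAC, off=4): no sites
  RvuI CGCTA/1: at [13, 75] ⇒ [14, 76]
  SqiIII (GCTGCCCT, off=4): no sites
  JekIII CCGT/4: at [36, 197] ⇒ [40, 201]
  WciIV CGCT/4: at [13, 75] ⇒ [17, 79]

All cut coordinates (distinct, sorted): [14, 17, 40, 76, 79, 201]

Fragment lengths:
  14→17: 3 bp
  17→40: 23 bp
  40→76: 36 bp
  76→79: 3 bp
  79→201: 122 bp
  201→14 (wrap): 233-201+14 = 46 bp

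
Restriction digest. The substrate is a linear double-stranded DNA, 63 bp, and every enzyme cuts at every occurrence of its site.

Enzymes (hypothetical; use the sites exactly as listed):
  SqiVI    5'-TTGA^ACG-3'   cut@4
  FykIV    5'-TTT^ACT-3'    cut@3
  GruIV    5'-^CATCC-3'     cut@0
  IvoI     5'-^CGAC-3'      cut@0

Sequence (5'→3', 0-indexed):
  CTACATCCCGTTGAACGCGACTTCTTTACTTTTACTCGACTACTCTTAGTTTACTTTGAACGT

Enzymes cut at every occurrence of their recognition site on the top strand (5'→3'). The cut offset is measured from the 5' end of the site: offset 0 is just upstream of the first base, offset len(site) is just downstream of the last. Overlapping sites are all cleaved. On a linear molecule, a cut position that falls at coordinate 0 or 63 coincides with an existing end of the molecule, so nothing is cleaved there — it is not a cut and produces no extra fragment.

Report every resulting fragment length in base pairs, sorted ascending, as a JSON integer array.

[3,3,3,4,6,7,10,11,16]

Scan for sites:
  SqiVI TTGAACG/4: at [10, 55] ⇒ [14, 59]
  FykIV TTTACT/3: at [24, 30, 49] ⇒ [27, 33, 52]
  GruIV CATCC/0: at [3] ⇒ [3]
  IvoI CGAC/0: at [17, 36] ⇒ [17, 36]

Pooled cuts: [3, 14, 17, 27, 33, 36, 52, 59]

Fragments:
  [0,3): 3 bp
  [3,14): 11 bp
  [14,17): 3 bp
  [17,27): 10 bp
  [27,33): 6 bp
  [33,36): 3 bp
  [36,52): 16 bp
  [52,59): 7 bp
  [59,63): 4 bp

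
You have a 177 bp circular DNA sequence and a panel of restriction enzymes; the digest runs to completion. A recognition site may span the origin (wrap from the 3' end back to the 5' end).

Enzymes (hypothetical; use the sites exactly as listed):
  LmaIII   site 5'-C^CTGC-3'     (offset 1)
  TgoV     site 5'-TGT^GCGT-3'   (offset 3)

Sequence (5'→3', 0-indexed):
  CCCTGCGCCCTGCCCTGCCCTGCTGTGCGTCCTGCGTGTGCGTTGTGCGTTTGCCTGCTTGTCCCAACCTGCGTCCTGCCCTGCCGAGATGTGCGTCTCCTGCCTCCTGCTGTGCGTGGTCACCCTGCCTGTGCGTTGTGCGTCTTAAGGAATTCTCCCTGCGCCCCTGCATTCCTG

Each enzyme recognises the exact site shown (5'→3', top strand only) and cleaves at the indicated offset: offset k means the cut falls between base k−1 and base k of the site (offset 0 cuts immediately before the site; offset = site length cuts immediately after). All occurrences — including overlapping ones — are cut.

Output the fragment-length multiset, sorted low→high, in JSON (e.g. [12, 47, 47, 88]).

[5,5,5,5,5,7,7,7,7,7,7,7,7,8,8,8,8,8,11,12,14,19]

Scan for sites:
  LmaIII CCTGC/1: at [1, 8, 13, 18, 30, 53, 67, 74, 79, 98, 105, 123, 157, 165, 173] ⇒ [2, 9, 14, 19, 31, 54, 68, 75, 80, 99, 106, 124, 158, 166, 174]
  TgoV TGTGCGT/3: at [23, 36, 43, 89, 110, 129, 136] ⇒ [26, 39, 46, 92, 113, 132, 139]

Pooled cuts: [2, 9, 14, 19, 26, 31, 39, 46, 54, 68, 75, 80, 92, 99, 106, 113, 124, 132, 139, 158, 166, 174]

Fragments:
  2→9: 7 bp
  9→14: 5 bp
  14→19: 5 bp
  19→26: 7 bp
  26→31: 5 bp
  31→39: 8 bp
  39→46: 7 bp
  46→54: 8 bp
  54→68: 14 bp
  68→75: 7 bp
  75→80: 5 bp
  80→92: 12 bp
  92→99: 7 bp
  99→106: 7 bp
  106→113: 7 bp
  113→124: 11 bp
  124→132: 8 bp
  132→139: 7 bp
  139→158: 19 bp
  158→166: 8 bp
  166→174: 8 bp
  174→2 (wrap): 177-174+2 = 5 bp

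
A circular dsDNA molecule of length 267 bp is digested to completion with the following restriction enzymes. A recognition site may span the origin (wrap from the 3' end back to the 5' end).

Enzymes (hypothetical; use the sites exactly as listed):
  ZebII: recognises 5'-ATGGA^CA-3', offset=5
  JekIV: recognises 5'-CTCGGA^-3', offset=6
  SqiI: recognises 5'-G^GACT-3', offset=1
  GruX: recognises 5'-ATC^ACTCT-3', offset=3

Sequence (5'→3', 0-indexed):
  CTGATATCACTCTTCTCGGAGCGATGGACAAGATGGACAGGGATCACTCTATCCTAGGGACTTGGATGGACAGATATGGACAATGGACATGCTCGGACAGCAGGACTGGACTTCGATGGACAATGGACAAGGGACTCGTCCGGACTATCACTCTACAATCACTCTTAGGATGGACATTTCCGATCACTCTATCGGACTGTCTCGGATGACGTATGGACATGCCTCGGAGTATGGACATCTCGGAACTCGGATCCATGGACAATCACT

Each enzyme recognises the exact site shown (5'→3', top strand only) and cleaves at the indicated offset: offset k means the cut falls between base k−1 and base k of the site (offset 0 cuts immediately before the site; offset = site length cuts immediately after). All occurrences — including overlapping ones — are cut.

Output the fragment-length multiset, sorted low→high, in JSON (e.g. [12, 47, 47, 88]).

Per-enzyme occurrences:
  ZebII (ATGGACA, off=5): starts [23, 32, 65, 75, 82, 115, 122, 169, 212, 230, 254] → cuts [28, 37, 70, 80, 87, 120, 127, 174, 217, 235, 259]
  JekIV (CTCGGA, off=6): starts [14, 91, 200, 222, 238, 245] → cuts [20, 97, 206, 228, 244, 251]
  SqiI (GGACT, off=1): starts [57, 102, 107, 131, 141, 193] → cuts [58, 103, 108, 132, 142, 194]
  GruX (ATCACTCT, off=3): starts [5, 42, 146, 157, 182, 261] → cuts [8, 45, 149, 160, 185, 264]

Pooled cuts: [8, 20, 28, 37, 45, 58, 70, 80, 87, 97, 103, 108, 120, 127, 132, 142, 149, 160, 174, 185, 194, 206, 217, 228, 235, 244, 251, 259, 264]

Fragments:
  8→20: 12 bp
  20→28: 8 bp
  28→37: 9 bp
  37→45: 8 bp
  45→58: 13 bp
  58→70: 12 bp
  70→80: 10 bp
  80→87: 7 bp
  87→97: 10 bp
  97→103: 6 bp
  103→108: 5 bp
  108→120: 12 bp
  120→127: 7 bp
  127→132: 5 bp
  132→142: 10 bp
  142→149: 7 bp
  149→160: 11 bp
  160→174: 14 bp
  174→185: 11 bp
  185→194: 9 bp
  194→206: 12 bp
  206→217: 11 bp
  217→228: 11 bp
  228→235: 7 bp
  235→244: 9 bp
  244→251: 7 bp
  251→259: 8 bp
  259→264: 5 bp
  264→8 (wrap): 267-264+8 = 11 bp

[5,5,5,6,7,7,7,7,7,8,8,8,9,9,9,10,10,10,11,11,11,11,11,12,12,12,12,13,14]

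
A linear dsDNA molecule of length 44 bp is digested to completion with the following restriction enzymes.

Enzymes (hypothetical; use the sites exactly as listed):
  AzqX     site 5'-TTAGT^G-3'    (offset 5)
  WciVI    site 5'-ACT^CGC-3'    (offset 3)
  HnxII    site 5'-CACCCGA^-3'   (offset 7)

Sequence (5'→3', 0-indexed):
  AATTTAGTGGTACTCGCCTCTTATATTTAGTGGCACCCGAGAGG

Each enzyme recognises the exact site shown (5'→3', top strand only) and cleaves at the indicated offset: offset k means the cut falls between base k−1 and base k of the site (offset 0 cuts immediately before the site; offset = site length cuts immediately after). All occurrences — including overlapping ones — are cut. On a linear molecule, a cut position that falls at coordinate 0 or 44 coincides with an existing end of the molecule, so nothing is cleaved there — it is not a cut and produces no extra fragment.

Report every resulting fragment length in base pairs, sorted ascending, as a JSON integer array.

Per-enzyme occurrences:
  AzqX (TTAGTG, off=5): starts [3, 26] → cuts [8, 31]
  WciVI (ACTCGC, off=3): starts [11] → cuts [14]
  HnxII (CACCCGA, off=7): starts [33] → cuts [40]

All cut coordinates (distinct, sorted): [8, 14, 31, 40]

Fragment lengths:
  [0,8): 8 bp
  [8,14): 6 bp
  [14,31): 17 bp
  [31,40): 9 bp
  [40,44): 4 bp

[4,6,8,9,17]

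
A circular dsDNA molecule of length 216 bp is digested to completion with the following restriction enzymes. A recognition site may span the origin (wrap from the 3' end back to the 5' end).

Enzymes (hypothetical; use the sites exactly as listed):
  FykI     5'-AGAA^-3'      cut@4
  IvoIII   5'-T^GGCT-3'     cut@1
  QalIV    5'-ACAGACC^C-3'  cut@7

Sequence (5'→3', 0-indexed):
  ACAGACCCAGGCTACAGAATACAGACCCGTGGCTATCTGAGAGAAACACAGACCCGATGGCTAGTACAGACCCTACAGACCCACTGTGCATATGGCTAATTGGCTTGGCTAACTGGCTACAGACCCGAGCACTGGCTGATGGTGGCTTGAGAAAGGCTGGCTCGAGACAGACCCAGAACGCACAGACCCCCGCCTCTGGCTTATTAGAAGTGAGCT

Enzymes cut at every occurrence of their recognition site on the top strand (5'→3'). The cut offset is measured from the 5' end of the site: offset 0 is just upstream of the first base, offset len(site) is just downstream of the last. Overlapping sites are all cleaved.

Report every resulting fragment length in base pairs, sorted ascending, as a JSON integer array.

Per-enzyme occurrences:
  FykI (AGAA, off=4): starts [15, 41, 149, 174, 205] → cuts [19, 45, 153, 178, 209]
  IvoIII (TGGCT, off=1): starts [29, 57, 92, 100, 105, 113, 132, 142, 157, 196] → cuts [30, 58, 93, 101, 106, 114, 133, 143, 158, 197]
  QalIV (ACAGACCC, off=7): starts [0, 20, 47, 65, 74, 118, 166, 181] → cuts [7, 27, 54, 72, 81, 125, 173, 188]

Pooled cuts: [7, 19, 27, 30, 45, 54, 58, 72, 81, 93, 101, 106, 114, 125, 133, 143, 153, 158, 173, 178, 188, 197, 209]

Fragments:
  7→19: 12 bp
  19→27: 8 bp
  27→30: 3 bp
  30→45: 15 bp
  45→54: 9 bp
  54→58: 4 bp
  58→72: 14 bp
  72→81: 9 bp
  81→93: 12 bp
  93→101: 8 bp
  101→106: 5 bp
  106→114: 8 bp
  114→125: 11 bp
  125→133: 8 bp
  133→143: 10 bp
  143→153: 10 bp
  153→158: 5 bp
  158→173: 15 bp
  173→178: 5 bp
  178→188: 10 bp
  188→197: 9 bp
  197→209: 12 bp
  209→7 (wrap): 216-209+7 = 14 bp

[3,4,5,5,5,8,8,8,8,9,9,9,10,10,10,11,12,12,12,14,14,15,15]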